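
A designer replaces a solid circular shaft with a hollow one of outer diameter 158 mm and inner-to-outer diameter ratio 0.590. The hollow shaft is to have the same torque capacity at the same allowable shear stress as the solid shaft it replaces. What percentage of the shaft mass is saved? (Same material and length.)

Equal τ_max and T ⇒ the solid shaft needs d_s³ = d_o³(1−k⁴), so d_s = 158·(1−0.590⁴)^(1/3) = 151.3 mm.
Area ratio A_h/A_s = d_o²(1−k²)/d_s² = (1−k²)/(1−k⁴)^(2/3) = 0.7105.
Mass saving = 1 − 0.7105 = 28.9 %.

28.9 %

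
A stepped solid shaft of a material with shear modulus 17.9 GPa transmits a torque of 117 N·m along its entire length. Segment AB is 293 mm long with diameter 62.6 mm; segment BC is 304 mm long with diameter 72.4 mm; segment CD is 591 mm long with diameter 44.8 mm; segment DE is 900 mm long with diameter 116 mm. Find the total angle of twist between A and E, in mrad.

12.1 mrad

J_AB = π(0.0626)⁴/32 = 1.51×10^-6 m⁴; J_BC = π(0.0724)⁴/32 = 2.70×10^-6 m⁴; J_CD = π(0.0448)⁴/32 = 3.95×10^-7 m⁴; J_DE = π(0.116)⁴/32 = 1.78×10^-5 m⁴.
θ = (T/G)·Σ L_i/J_i = (117.0/17.9×10⁹)·(0.293/1.51×10^-6 + 0.304/2.70×10^-6 + 0.591/3.95×10^-7 + 0.900/1.78×10^-5) = 0.01211 rad.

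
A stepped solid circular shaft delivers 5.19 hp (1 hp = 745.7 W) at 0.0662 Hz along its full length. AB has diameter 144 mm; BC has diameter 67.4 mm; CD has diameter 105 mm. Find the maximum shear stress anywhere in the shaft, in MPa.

155 MPa

ω = 2π·0.0662 = 0.4159 rad/s, so T = P/ω = 5.19×745.7 / 0.4159 = 9305 N·m.
Under the same torque, τ_max = 16T/(πd³) is largest where d is smallest — segment BC (d = 67.4 mm).
τ_max = 16·9305/(π·(0.0674)³) = 1.548×10^8 Pa.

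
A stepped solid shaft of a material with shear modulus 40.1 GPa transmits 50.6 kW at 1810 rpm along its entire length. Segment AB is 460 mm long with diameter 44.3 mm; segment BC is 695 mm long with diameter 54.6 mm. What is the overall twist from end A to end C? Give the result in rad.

0.0134 rad

ω = 2π·1810/60 = 189.5 rad/s, so T = P/ω = 50.6×10³ / 189.5 = 267.0 N·m.
J_AB = π(0.0443)⁴/32 = 3.78×10^-7 m⁴; J_BC = π(0.0546)⁴/32 = 8.73×10^-7 m⁴.
θ = (T/G)·Σ L_i/J_i = (267.0/40.1×10⁹)·(0.460/3.78×10^-7 + 0.695/8.73×10^-7) = 0.01340 rad.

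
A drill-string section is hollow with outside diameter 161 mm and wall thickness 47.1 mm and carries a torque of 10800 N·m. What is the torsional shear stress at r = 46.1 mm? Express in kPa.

7780 kPa

J = π(d_o⁴ − d_i⁴)/32 = π(0.161⁴ − 0.0668⁴)/32 = 6.401×10^-5 m⁴.
Shear stress varies linearly with radius: τ = T·r/J = 10800 × 0.0461 / 6.401×10^-5 = 7.778×10^6 Pa.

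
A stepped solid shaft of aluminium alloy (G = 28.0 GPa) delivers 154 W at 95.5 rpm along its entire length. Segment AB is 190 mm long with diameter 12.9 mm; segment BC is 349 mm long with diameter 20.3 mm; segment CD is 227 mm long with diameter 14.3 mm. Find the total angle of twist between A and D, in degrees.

4.60°

ω = 2π·95.5/60 = 10.00 rad/s, so T = P/ω = 154 / 10.00 = 15.40 N·m.
J_AB = π(0.0129)⁴/32 = 2.72×10^-9 m⁴; J_BC = π(0.0203)⁴/32 = 1.67×10^-8 m⁴; J_CD = π(0.0143)⁴/32 = 4.11×10^-9 m⁴.
θ = (T/G)·Σ L_i/J_i = (15.40/28.0×10⁹)·(0.190/2.72×10^-9 + 0.349/1.67×10^-8 + 0.227/4.11×10^-9) = 0.08036 rad.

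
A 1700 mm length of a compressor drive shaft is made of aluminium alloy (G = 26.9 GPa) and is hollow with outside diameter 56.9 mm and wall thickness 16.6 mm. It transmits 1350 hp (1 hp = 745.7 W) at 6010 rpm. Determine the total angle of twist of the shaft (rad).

0.101 rad

ω = 2π·6010/60 = 629.4 rad/s, so T = P/ω = 1350×745.7 / 629.4 = 1600 N·m.
J = π(d_o⁴ − d_i⁴)/32 = π(0.0569⁴ − 0.0237⁴)/32 = 9.981×10^-7 m⁴.
θ = T·L/(G·J) = 1600 × 1.70 / (26.9×10⁹ × 9.981×10^-7) = 0.1013 rad.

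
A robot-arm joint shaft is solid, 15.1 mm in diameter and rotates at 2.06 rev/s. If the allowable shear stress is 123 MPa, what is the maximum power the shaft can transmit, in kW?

J = πd⁴/32 = π(0.0151)⁴/32 = 5.104×10^-9 m⁴.
T_max = τ_allow·J/r = 1.23×10^8 × 5.104×10^-9 / 0.00755 = 83.15 N·m.
ω = 2π·2.06 = 12.94 rad/s, so P_max = T_max·ω = 1076 W.

1.08 kW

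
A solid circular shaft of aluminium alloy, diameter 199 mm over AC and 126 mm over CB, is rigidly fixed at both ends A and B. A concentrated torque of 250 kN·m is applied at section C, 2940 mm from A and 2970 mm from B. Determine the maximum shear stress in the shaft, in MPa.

Compatibility: T_A·a/J_AC = T_B·b/J_CB with T_A + T_B = T₀.
J_AC = 1.54×10^-4 m⁴, J_CB = 2.47×10^-5 m⁴, so T_A = T₀·(J_AC/a)/((J_AC/a)+(J_CB/b)) = 215700 N·m, T_B = 34310 N·m.
τ in each portion: τ_AC = 1.39×10^8 Pa, τ_CB = 8.74×10^7 Pa; maximum is in AC.
τ_max = T_AC·r/J = 215700·0.0995/1.54×10^-4 = 1.394×10^8 Pa.

139 MPa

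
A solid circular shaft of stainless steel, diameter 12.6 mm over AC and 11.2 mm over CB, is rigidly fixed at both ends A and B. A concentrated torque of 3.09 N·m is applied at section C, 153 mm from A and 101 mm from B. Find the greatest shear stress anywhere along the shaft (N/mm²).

Compatibility: T_A·a/J_AC = T_B·b/J_CB with T_A + T_B = T₀.
J_AC = 2.47×10^-9 m⁴, J_CB = 1.54×10^-9 m⁴, so T_A = T₀·(J_AC/a)/((J_AC/a)+(J_CB/b)) = 1.588 N·m, T_B = 1.502 N·m.
τ in each portion: τ_AC = 4.04×10^6 Pa, τ_CB = 5.44×10^6 Pa; maximum is in CB.
τ_max = T_CB·r/J = 1.502·0.00560/1.54×10^-9 = 5.444×10^6 Pa.

5.44 N/mm²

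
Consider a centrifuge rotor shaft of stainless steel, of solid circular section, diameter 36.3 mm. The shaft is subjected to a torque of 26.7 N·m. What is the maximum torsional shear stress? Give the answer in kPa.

J = πd⁴/32 = π(0.0363)⁴/32 = 1.705×10^-7 m⁴.
τ_max = T·r/J = 26.70 × 0.0181 / 1.705×10^-7 = 2.843×10^6 Pa.

2840 kPa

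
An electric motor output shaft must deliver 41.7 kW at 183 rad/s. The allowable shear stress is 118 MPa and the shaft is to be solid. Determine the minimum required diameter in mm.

ω = 183 rad/s, so T = P/ω = 41.7×10³ / 183.0 = 227.9 N·m.
For a solid shaft τ_max = 16T/(πd³), so d = (16T/(π τ_allow))^(1/3) = (16·227.9/(π·1.18×10^8))^(1/3) = 0.02143 m.

21.4 mm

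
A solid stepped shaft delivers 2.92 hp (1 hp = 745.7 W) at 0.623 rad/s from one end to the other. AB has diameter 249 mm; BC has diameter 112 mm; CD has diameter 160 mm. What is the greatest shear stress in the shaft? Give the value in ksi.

1.84 ksi

ω = 0.623 rad/s, so T = P/ω = 2.92×745.7 / 0.6230 = 3495 N·m.
Under the same torque, τ_max = 16T/(πd³) is largest where d is smallest — segment BC (d = 112 mm).
τ_max = 16·3495/(π·(0.112)³) = 1.267×10^7 Pa.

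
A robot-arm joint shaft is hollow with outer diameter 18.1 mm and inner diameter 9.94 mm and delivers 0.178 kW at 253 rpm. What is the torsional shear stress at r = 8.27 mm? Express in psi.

ω = 2π·253/60 = 26.49 rad/s, so T = P/ω = 0.178×10³ / 26.49 = 6.718 N·m.
J = π(d_o⁴ − d_i⁴)/32 = π(0.0181⁴ − 0.00994⁴)/32 = 9.579×10^-9 m⁴.
Shear stress varies linearly with radius: τ = T·r/J = 6.718 × 0.00827 / 9.579×10^-9 = 5.801×10^6 Pa.

841 psi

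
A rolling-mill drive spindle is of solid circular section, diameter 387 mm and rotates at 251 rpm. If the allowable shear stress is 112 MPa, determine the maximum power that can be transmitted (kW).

33500 kW

J = πd⁴/32 = π(0.387)⁴/32 = 2.202×10^-3 m⁴.
T_max = τ_allow·J/r = 1.12×10^8 × 2.202×10^-3 / 0.194 = 1.275e6 N·m.
ω = 2π·251/60 = 26.28 rad/s, so P_max = T_max·ω = 3.350×10^7 W.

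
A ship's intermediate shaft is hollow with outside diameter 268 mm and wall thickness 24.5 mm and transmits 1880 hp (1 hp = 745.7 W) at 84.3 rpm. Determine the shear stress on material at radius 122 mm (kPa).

69000 kPa

ω = 2π·84.3/60 = 8.828 rad/s, so T = P/ω = 1880×745.7 / 8.828 = 158800 N·m.
J = π(d_o⁴ − d_i⁴)/32 = π(0.268⁴ − 0.219⁴)/32 = 2.806×10^-4 m⁴.
Shear stress varies linearly with radius: τ = T·r/J = 158800 × 0.122 / 2.806×10^-4 = 6.904×10^7 Pa.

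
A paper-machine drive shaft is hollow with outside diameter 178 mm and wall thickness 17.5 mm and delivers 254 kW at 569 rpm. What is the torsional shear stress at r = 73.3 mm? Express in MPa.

5.43 MPa

ω = 2π·569/60 = 59.59 rad/s, so T = P/ω = 254×10³ / 59.59 = 4263 N·m.
J = π(d_o⁴ − d_i⁴)/32 = π(0.178⁴ − 0.143⁴)/32 = 5.750×10^-5 m⁴.
Shear stress varies linearly with radius: τ = T·r/J = 4263 × 0.0733 / 5.750×10^-5 = 5.434×10^6 Pa.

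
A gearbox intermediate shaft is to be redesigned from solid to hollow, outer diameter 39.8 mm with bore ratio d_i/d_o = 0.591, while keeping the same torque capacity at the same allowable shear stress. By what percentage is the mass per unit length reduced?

Equal τ_max and T ⇒ the solid shaft needs d_s³ = d_o³(1−k⁴), so d_s = 39.8·(1−0.591⁴)^(1/3) = 38.11 mm.
Area ratio A_h/A_s = d_o²(1−k²)/d_s² = (1−k²)/(1−k⁴)^(2/3) = 0.7097.
Mass saving = 1 − 0.7097 = 29.0 %.

29.0 %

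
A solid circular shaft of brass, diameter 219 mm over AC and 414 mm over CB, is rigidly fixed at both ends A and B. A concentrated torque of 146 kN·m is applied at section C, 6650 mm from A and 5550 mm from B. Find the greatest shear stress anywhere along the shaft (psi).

Compatibility: T_A·a/J_AC = T_B·b/J_CB with T_A + T_B = T₀.
J_AC = 2.26×10^-4 m⁴, J_CB = 2.88×10^-3 m⁴, so T_A = T₀·(J_AC/a)/((J_AC/a)+(J_CB/b)) = 8956 N·m, T_B = 137000 N·m.
τ in each portion: τ_AC = 4.34×10^6 Pa, τ_CB = 9.84×10^6 Pa; maximum is in CB.
τ_max = T_CB·r/J = 137000·0.207/2.88×10^-3 = 9.836×10^6 Pa.

1430 psi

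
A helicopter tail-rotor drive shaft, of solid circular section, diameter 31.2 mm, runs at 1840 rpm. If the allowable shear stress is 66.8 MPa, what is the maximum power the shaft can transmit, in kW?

76.8 kW

J = πd⁴/32 = π(0.0312)⁴/32 = 9.303×10^-8 m⁴.
T_max = τ_allow·J/r = 6.68×10^7 × 9.303×10^-8 / 0.0156 = 398.4 N·m.
ω = 2π·1840/60 = 192.7 rad/s, so P_max = T_max·ω = 7.676×10^4 W.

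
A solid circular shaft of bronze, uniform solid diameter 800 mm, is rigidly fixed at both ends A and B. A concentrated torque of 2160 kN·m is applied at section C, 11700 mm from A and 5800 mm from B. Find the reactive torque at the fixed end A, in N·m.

716000 N·m

With uniform GJ and both ends fixed, compatibility θ_AC = θ_CB gives T_A·a = T_B·b, together with T_A + T_B = T₀.
T_A = T₀·b/(a+b) = 2.160e6·5800/17500 = 715900 N·m; T_B = 1.444e6 N·m.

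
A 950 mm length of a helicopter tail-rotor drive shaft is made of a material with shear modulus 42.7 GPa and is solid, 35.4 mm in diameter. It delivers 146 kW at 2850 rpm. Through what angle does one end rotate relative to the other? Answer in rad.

ω = 2π·2850/60 = 298.5 rad/s, so T = P/ω = 146×10³ / 298.5 = 489.2 N·m.
J = πd⁴/32 = π(0.0354)⁴/32 = 1.542×10^-7 m⁴.
θ = T·L/(G·J) = 489.2 × 0.950 / (42.7×10⁹ × 1.542×10^-7) = 0.07059 rad.

0.0706 rad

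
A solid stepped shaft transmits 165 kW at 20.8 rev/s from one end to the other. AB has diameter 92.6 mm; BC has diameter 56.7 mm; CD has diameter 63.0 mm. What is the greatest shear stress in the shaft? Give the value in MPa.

ω = 2π·20.8 = 130.7 rad/s, so T = P/ω = 165×10³ / 130.7 = 1263 N·m.
Under the same torque, τ_max = 16T/(πd³) is largest where d is smallest — segment BC (d = 56.7 mm).
τ_max = 16·1263/(π·(0.0567)³) = 3.527×10^7 Pa.

35.3 MPa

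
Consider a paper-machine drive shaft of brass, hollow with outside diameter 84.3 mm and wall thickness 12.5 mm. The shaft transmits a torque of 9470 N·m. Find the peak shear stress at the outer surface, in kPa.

J = π(d_o⁴ − d_i⁴)/32 = π(0.0843⁴ − 0.0593⁴)/32 = 3.744×10^-6 m⁴.
τ_max = T·r/J = 9470 × 0.0421 / 3.744×10^-6 = 1.066×10^8 Pa.

107000 kPa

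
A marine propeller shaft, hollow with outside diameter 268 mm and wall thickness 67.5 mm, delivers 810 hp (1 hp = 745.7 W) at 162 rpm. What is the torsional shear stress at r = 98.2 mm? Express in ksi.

1.07 ksi

ω = 2π·162/60 = 16.96 rad/s, so T = P/ω = 810×745.7 / 16.96 = 35600 N·m.
J = π(d_o⁴ − d_i⁴)/32 = π(0.268⁴ − 0.133⁴)/32 = 4.757×10^-4 m⁴.
Shear stress varies linearly with radius: τ = T·r/J = 35600 × 0.0982 / 4.757×10^-4 = 7.349×10^6 Pa.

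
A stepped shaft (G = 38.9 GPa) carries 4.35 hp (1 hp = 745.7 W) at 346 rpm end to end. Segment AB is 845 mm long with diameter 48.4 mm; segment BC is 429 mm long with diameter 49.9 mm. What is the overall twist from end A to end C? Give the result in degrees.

0.300°

ω = 2π·346/60 = 36.23 rad/s, so T = P/ω = 4.35×745.7 / 36.23 = 89.53 N·m.
J_AB = π(0.0484)⁴/32 = 5.39×10^-7 m⁴; J_BC = π(0.0499)⁴/32 = 6.09×10^-7 m⁴.
θ = (T/G)·Σ L_i/J_i = (89.53/38.9×10⁹)·(0.845/5.39×10^-7 + 0.429/6.09×10^-7) = 5.232×10^-3 rad.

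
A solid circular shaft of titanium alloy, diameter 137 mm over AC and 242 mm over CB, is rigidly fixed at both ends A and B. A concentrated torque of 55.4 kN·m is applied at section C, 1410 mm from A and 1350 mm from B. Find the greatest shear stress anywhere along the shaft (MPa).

18.1 MPa

Compatibility: T_A·a/J_AC = T_B·b/J_CB with T_A + T_B = T₀.
J_AC = 3.46×10^-5 m⁴, J_CB = 3.37×10^-4 m⁴, so T_A = T₀·(J_AC/a)/((J_AC/a)+(J_CB/b)) = 4960 N·m, T_B = 50440 N·m.
τ in each portion: τ_AC = 9.82×10^6 Pa, τ_CB = 1.81×10^7 Pa; maximum is in CB.
τ_max = T_CB·r/J = 50440·0.121/3.37×10^-4 = 1.813×10^7 Pa.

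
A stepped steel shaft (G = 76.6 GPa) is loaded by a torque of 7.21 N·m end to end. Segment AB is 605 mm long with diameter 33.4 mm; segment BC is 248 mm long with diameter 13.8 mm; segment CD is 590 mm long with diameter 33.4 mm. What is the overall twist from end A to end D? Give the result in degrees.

J_AB = π(0.0334)⁴/32 = 1.22×10^-7 m⁴; J_BC = π(0.0138)⁴/32 = 3.56×10^-9 m⁴; J_CD = π(0.0334)⁴/32 = 1.22×10^-7 m⁴.
θ = (T/G)·Σ L_i/J_i = (7.210/76.6×10⁹)·(0.605/1.22×10^-7 + 0.248/3.56×10^-9 + 0.590/1.22×10^-7) = 7.477×10^-3 rad.

0.428°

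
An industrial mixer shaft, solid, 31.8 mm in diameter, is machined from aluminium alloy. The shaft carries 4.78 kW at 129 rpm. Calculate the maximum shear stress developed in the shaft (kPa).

ω = 2π·129/60 = 13.51 rad/s, so T = P/ω = 4.78×10³ / 13.51 = 353.8 N·m.
J = πd⁴/32 = π(0.0318)⁴/32 = 1.004×10^-7 m⁴.
τ_max = T·r/J = 353.8 × 0.0159 / 1.004×10^-7 = 5.604×10^7 Pa.

56000 kPa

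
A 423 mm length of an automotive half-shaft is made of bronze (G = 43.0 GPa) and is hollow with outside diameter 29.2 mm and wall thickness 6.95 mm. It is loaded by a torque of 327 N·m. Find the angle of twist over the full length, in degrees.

2.79°

J = π(d_o⁴ − d_i⁴)/32 = π(0.0292⁴ − 0.0153⁴)/32 = 6.599×10^-8 m⁴.
θ = T·L/(G·J) = 327.0 × 0.423 / (43.0×10⁹ × 6.599×10^-8) = 0.04874 rad.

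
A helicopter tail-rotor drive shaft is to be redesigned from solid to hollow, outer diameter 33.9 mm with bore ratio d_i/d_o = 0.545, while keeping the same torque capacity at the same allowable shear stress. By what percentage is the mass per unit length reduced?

Equal τ_max and T ⇒ the solid shaft needs d_s³ = d_o³(1−k⁴), so d_s = 33.9·(1−0.545⁴)^(1/3) = 32.87 mm.
Area ratio A_h/A_s = d_o²(1−k²)/d_s² = (1−k²)/(1−k⁴)^(2/3) = 0.7476.
Mass saving = 1 − 0.7476 = 25.2 %.

25.2 %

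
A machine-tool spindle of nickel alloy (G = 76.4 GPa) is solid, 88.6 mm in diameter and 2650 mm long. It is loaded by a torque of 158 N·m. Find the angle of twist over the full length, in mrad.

J = πd⁴/32 = π(0.0886)⁴/32 = 6.050×10^-6 m⁴.
θ = T·L/(G·J) = 158.0 × 2.65 / (76.4×10⁹ × 6.050×10^-6) = 9.059×10^-4 rad.

0.906 mrad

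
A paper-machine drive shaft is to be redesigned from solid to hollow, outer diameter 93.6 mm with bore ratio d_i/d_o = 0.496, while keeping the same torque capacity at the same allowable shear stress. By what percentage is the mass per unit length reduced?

Equal τ_max and T ⇒ the solid shaft needs d_s³ = d_o³(1−k⁴), so d_s = 93.6·(1−0.496⁴)^(1/3) = 91.67 mm.
Area ratio A_h/A_s = d_o²(1−k²)/d_s² = (1−k²)/(1−k⁴)^(2/3) = 0.7860.
Mass saving = 1 − 0.7860 = 21.4 %.

21.4 %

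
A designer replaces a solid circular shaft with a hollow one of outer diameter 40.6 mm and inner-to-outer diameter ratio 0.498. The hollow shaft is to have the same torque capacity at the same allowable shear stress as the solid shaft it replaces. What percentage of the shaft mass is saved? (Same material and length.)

Equal τ_max and T ⇒ the solid shaft needs d_s³ = d_o³(1−k⁴), so d_s = 40.6·(1−0.498⁴)^(1/3) = 39.75 mm.
Area ratio A_h/A_s = d_o²(1−k²)/d_s² = (1−k²)/(1−k⁴)^(2/3) = 0.7845.
Mass saving = 1 − 0.7845 = 21.5 %.

21.5 %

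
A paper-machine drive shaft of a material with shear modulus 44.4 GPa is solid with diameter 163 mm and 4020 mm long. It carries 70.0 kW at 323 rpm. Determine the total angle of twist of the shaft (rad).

ω = 2π·323/60 = 33.82 rad/s, so T = P/ω = 70.0×10³ / 33.82 = 2070 N·m.
J = πd⁴/32 = π(0.163)⁴/32 = 6.930×10^-5 m⁴.
θ = T·L/(G·J) = 2070 × 4.02 / (44.4×10⁹ × 6.930×10^-5) = 2.704×10^-3 rad.

0.00270 rad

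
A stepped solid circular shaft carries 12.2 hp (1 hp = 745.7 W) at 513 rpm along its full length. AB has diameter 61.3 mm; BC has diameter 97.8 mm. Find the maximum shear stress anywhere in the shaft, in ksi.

0.543 ksi

ω = 2π·513/60 = 53.72 rad/s, so T = P/ω = 12.2×745.7 / 53.72 = 169.3 N·m.
Under the same torque, τ_max = 16T/(πd³) is largest where d is smallest — segment AB (d = 61.3 mm).
τ_max = 16·169.3/(π·(0.0613)³) = 3.744×10^6 Pa.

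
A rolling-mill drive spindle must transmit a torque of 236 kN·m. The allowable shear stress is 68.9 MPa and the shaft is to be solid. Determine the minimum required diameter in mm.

259 mm

For a solid shaft τ_max = 16T/(πd³), so d = (16T/(π τ_allow))^(1/3) = (16·236000/(π·6.89×10^7))^(1/3) = 0.2594 m.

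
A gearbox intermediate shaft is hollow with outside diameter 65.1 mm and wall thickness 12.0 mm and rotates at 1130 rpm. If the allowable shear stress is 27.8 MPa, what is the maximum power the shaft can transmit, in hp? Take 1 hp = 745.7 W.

J = π(d_o⁴ − d_i⁴)/32 = π(0.0651⁴ − 0.0411⁴)/32 = 1.483×10^-6 m⁴.
T_max = τ_allow·J/r = 2.78×10^7 × 1.483×10^-6 / 0.0325 = 1267 N·m.
ω = 2π·1130/60 = 118.3 rad/s, so P_max = T_max·ω = 1.499×10^5 W.

201 hp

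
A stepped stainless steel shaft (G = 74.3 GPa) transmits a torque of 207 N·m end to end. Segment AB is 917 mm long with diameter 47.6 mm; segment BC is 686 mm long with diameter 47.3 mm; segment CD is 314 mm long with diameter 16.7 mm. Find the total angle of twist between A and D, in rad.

J_AB = π(0.0476)⁴/32 = 5.04×10^-7 m⁴; J_BC = π(0.0473)⁴/32 = 4.91×10^-7 m⁴; J_CD = π(0.0167)⁴/32 = 7.64×10^-9 m⁴.
θ = (T/G)·Σ L_i/J_i = (207.0/74.3×10⁹)·(0.917/5.04×10^-7 + 0.686/4.91×10^-7 + 0.314/7.64×10^-9) = 0.1235 rad.

0.124 rad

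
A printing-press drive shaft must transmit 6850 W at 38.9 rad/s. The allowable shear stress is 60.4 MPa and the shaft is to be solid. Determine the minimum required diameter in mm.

24.6 mm

ω = 38.9 rad/s, so T = P/ω = 6850 / 38.90 = 176.1 N·m.
For a solid shaft τ_max = 16T/(πd³), so d = (16T/(π τ_allow))^(1/3) = (16·176.1/(π·6.04×10^7))^(1/3) = 0.02458 m.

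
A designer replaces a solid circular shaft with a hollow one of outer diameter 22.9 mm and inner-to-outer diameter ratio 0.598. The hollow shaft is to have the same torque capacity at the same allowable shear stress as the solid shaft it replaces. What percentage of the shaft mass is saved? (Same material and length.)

29.6 %

Equal τ_max and T ⇒ the solid shaft needs d_s³ = d_o³(1−k⁴), so d_s = 22.9·(1−0.598⁴)^(1/3) = 21.88 mm.
Area ratio A_h/A_s = d_o²(1−k²)/d_s² = (1−k²)/(1−k⁴)^(2/3) = 0.7038.
Mass saving = 1 − 0.7038 = 29.6 %.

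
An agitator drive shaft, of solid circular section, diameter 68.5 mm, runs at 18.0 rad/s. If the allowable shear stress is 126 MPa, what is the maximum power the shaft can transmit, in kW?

143 kW

J = πd⁴/32 = π(0.0685)⁴/32 = 2.162×10^-6 m⁴.
T_max = τ_allow·J/r = 1.26×10^8 × 2.162×10^-6 / 0.0343 = 7952 N·m.
ω = 18.0 rad/s, so P_max = T_max·ω = 1.431×10^5 W.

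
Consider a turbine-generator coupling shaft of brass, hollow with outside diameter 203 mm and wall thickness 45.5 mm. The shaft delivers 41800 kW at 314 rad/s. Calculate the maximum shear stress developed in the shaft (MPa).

ω = 314 rad/s, so T = P/ω = 41800×10³ / 314.0 = 133100 N·m.
J = π(d_o⁴ − d_i⁴)/32 = π(0.203⁴ − 0.112⁴)/32 = 1.513×10^-4 m⁴.
τ_max = T·r/J = 133100 × 0.102 / 1.513×10^-4 = 8.932×10^7 Pa.

89.3 MPa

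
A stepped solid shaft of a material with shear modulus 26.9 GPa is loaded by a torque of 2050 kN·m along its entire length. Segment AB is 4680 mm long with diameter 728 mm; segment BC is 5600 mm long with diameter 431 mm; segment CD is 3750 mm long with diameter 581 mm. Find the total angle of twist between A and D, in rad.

J_AB = π(0.728)⁴/32 = 0.0276 m⁴; J_BC = π(0.431)⁴/32 = 3.39×10^-3 m⁴; J_CD = π(0.581)⁴/32 = 0.0112 m⁴.
θ = (T/G)·Σ L_i/J_i = (2.050e6/26.9×10⁹)·(4.68/0.0276 + 5.60/3.39×10^-3 + 3.75/0.0112) = 0.1645 rad.

0.164 rad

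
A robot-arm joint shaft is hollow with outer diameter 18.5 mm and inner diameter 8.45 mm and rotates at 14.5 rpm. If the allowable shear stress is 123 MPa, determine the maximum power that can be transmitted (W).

J = π(d_o⁴ − d_i⁴)/32 = π(0.0185⁴ − 0.00845⁴)/32 = 1.100×10^-8 m⁴.
T_max = τ_allow·J/r = 1.23×10^8 × 1.100×10^-8 / 0.00925 = 146.3 N·m.
ω = 2π·14.5/60 = 1.518 rad/s, so P_max = T_max·ω = 222.1 W.

222 W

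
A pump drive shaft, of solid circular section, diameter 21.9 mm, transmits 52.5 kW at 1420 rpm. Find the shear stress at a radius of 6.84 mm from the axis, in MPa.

ω = 2π·1420/60 = 148.7 rad/s, so T = P/ω = 52.5×10³ / 148.7 = 353.1 N·m.
J = πd⁴/32 = π(0.0219)⁴/32 = 2.258×10^-8 m⁴.
Shear stress varies linearly with radius: τ = T·r/J = 353.1 × 0.00684 / 2.258×10^-8 = 1.069×10^8 Pa.

107 MPa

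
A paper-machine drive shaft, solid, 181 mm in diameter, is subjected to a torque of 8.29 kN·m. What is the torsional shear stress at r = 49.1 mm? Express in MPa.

3.86 MPa

J = πd⁴/32 = π(0.181)⁴/32 = 1.054×10^-4 m⁴.
Shear stress varies linearly with radius: τ = T·r/J = 8290 × 0.0491 / 1.054×10^-4 = 3.863×10^6 Pa.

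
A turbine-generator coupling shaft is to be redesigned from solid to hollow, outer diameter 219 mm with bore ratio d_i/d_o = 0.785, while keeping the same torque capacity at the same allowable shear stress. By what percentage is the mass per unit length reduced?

47.2 %

Equal τ_max and T ⇒ the solid shaft needs d_s³ = d_o³(1−k⁴), so d_s = 219·(1−0.785⁴)^(1/3) = 186.8 mm.
Area ratio A_h/A_s = d_o²(1−k²)/d_s² = (1−k²)/(1−k⁴)^(2/3) = 0.5277.
Mass saving = 1 − 0.5277 = 47.2 %.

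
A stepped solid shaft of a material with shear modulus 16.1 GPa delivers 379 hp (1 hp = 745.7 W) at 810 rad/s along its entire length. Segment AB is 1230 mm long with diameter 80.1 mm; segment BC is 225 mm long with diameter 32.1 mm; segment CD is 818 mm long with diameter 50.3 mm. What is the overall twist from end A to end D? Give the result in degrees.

ω = 810 rad/s, so T = P/ω = 379×745.7 / 810.0 = 348.9 N·m.
J_AB = π(0.0801)⁴/32 = 4.04×10^-6 m⁴; J_BC = π(0.0321)⁴/32 = 1.04×10^-7 m⁴; J_CD = π(0.0503)⁴/32 = 6.28×10^-7 m⁴.
θ = (T/G)·Σ L_i/J_i = (348.9/16.1×10⁹)·(1.23/4.04×10^-6 + 0.225/1.04×10^-7 + 0.818/6.28×10^-7) = 0.08158 rad.

4.67°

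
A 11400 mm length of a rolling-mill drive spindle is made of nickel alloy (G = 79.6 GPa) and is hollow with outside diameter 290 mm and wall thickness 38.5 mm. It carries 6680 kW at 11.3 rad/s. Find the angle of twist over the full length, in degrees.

ω = 11.3 rad/s, so T = P/ω = 6680×10³ / 11.30 = 591200 N·m.
J = π(d_o⁴ − d_i⁴)/32 = π(0.290⁴ − 0.213⁴)/32 = 4.923×10^-4 m⁴.
θ = T·L/(G·J) = 591200 × 11.4 / (79.6×10⁹ × 4.923×10^-4) = 0.1720 rad.

9.85°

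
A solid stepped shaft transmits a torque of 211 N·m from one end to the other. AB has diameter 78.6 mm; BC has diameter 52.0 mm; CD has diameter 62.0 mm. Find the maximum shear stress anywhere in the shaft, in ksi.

1.11 ksi

Under the same torque, τ_max = 16T/(πd³) is largest where d is smallest — segment BC (d = 52.0 mm).
τ_max = 16·211.0/(π·(0.0520)³) = 7.643×10^6 Pa.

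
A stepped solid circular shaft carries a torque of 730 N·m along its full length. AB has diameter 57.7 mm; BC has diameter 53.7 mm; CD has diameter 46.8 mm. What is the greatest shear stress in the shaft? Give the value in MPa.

Under the same torque, τ_max = 16T/(πd³) is largest where d is smallest — segment CD (d = 46.8 mm).
τ_max = 16·730.0/(π·(0.0468)³) = 3.627×10^7 Pa.

36.3 MPa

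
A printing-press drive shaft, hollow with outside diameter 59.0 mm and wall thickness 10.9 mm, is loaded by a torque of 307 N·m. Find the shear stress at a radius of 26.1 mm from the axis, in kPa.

8000 kPa

J = π(d_o⁴ − d_i⁴)/32 = π(0.0590⁴ − 0.0372⁴)/32 = 1.002×10^-6 m⁴.
Shear stress varies linearly with radius: τ = T·r/J = 307.0 × 0.0261 / 1.002×10^-6 = 8.000×10^6 Pa.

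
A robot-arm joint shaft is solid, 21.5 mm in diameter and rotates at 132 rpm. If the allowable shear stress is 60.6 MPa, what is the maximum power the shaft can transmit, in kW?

J = πd⁴/32 = π(0.0215)⁴/32 = 2.098×10^-8 m⁴.
T_max = τ_allow·J/r = 6.06×10^7 × 2.098×10^-8 / 0.0107 = 118.3 N·m.
ω = 2π·132/60 = 13.82 rad/s, so P_max = T_max·ω = 1635 W.

1.63 kW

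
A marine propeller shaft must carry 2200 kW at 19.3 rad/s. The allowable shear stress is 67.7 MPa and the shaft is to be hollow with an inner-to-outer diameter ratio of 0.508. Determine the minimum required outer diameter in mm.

209 mm

ω = 19.3 rad/s, so T = P/ω = 2200×10³ / 19.30 = 114000 N·m.
For a hollow shaft with d_i/d_o = 0.508: τ_max = 16T/(π d_o³ (1−k⁴)), so d_o = [16T/(π τ_allow (1−k⁴))]^(1/3) = [16·114000/(π·6.77×10^7·0.9334)]^(1/3) = 0.2094 m.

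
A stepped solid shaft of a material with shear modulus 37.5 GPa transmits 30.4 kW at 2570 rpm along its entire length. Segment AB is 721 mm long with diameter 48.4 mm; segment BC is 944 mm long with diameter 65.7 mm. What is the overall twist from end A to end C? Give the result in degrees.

0.320°

ω = 2π·2570/60 = 269.1 rad/s, so T = P/ω = 30.4×10³ / 269.1 = 113.0 N·m.
J_AB = π(0.0484)⁴/32 = 5.39×10^-7 m⁴; J_BC = π(0.0657)⁴/32 = 1.83×10^-6 m⁴.
θ = (T/G)·Σ L_i/J_i = (113.0/37.5×10⁹)·(0.721/5.39×10^-7 + 0.944/1.83×10^-6) = 5.586×10^-3 rad.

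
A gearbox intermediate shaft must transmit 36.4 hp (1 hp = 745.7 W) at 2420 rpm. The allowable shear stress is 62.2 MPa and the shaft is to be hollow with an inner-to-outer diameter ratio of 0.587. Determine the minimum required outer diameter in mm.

ω = 2π·2420/60 = 253.4 rad/s, so T = P/ω = 36.4×745.7 / 253.4 = 107.1 N·m.
For a hollow shaft with d_i/d_o = 0.587: τ_max = 16T/(π d_o³ (1−k⁴)), so d_o = [16T/(π τ_allow (1−k⁴))]^(1/3) = [16·107.1/(π·6.22×10^7·0.8813)]^(1/3) = 0.02151 m.

21.5 mm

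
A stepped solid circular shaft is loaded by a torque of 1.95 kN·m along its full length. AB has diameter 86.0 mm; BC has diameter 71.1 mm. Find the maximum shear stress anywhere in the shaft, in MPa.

27.6 MPa

Under the same torque, τ_max = 16T/(πd³) is largest where d is smallest — segment BC (d = 71.1 mm).
τ_max = 16·1950/(π·(0.0711)³) = 2.763×10^7 Pa.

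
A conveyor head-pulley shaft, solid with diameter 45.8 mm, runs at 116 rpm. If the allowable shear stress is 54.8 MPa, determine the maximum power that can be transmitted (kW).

J = πd⁴/32 = π(0.0458)⁴/32 = 4.320×10^-7 m⁴.
T_max = τ_allow·J/r = 5.48×10^7 × 4.320×10^-7 / 0.0229 = 1034 N·m.
ω = 2π·116/60 = 12.15 rad/s, so P_max = T_max·ω = 1.256×10^4 W.

12.6 kW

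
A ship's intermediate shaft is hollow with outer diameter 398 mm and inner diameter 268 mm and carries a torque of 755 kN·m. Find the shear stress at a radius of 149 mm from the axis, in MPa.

57.5 MPa

J = π(d_o⁴ − d_i⁴)/32 = π(0.398⁴ − 0.268⁴)/32 = 1.957×10^-3 m⁴.
Shear stress varies linearly with radius: τ = T·r/J = 755000 × 0.149 / 1.957×10^-3 = 5.749×10^7 Pa.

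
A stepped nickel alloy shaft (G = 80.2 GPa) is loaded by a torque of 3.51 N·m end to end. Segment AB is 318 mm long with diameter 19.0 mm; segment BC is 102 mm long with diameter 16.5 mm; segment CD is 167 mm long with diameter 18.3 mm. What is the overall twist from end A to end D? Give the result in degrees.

J_AB = π(0.0190)⁴/32 = 1.28×10^-8 m⁴; J_BC = π(0.0165)⁴/32 = 7.28×10^-9 m⁴; J_CD = π(0.0183)⁴/32 = 1.10×10^-8 m⁴.
θ = (T/G)·Σ L_i/J_i = (3.510/80.2×10⁹)·(0.318/1.28×10^-8 + 0.102/7.28×10^-9 + 0.167/1.10×10^-8) = 2.365×10^-3 rad.

0.136°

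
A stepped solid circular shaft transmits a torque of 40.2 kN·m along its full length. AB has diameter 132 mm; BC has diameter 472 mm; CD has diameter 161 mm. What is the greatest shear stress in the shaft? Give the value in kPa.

89000 kPa

Under the same torque, τ_max = 16T/(πd³) is largest where d is smallest — segment AB (d = 132 mm).
τ_max = 16·40200/(π·(0.132)³) = 8.902×10^7 Pa.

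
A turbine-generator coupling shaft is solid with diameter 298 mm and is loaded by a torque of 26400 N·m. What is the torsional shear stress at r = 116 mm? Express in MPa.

J = πd⁴/32 = π(0.298)⁴/32 = 7.742×10^-4 m⁴.
Shear stress varies linearly with radius: τ = T·r/J = 26400 × 0.116 / 7.742×10^-4 = 3.955×10^6 Pa.

3.96 MPa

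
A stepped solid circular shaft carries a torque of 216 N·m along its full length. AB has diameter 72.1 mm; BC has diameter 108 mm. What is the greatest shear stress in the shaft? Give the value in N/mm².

2.94 N/mm²

Under the same torque, τ_max = 16T/(πd³) is largest where d is smallest — segment AB (d = 72.1 mm).
τ_max = 16·216.0/(π·(0.0721)³) = 2.935×10^6 Pa.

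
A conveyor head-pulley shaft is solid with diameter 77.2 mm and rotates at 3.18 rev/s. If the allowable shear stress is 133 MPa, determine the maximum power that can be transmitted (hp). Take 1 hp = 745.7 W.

J = πd⁴/32 = π(0.0772)⁴/32 = 3.487×10^-6 m⁴.
T_max = τ_allow·J/r = 1.33×10^8 × 3.487×10^-6 / 0.0386 = 12020 N·m.
ω = 2π·3.18 = 19.98 rad/s, so P_max = T_max·ω = 2.401×10^5 W.

322 hp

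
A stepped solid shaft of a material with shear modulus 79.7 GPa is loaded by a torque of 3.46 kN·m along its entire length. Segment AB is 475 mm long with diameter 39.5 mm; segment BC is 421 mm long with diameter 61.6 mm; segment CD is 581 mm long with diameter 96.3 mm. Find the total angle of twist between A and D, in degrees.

5.86°

J_AB = π(0.0395)⁴/32 = 2.39×10^-7 m⁴; J_BC = π(0.0616)⁴/32 = 1.41×10^-6 m⁴; J_CD = π(0.0963)⁴/32 = 8.44×10^-6 m⁴.
θ = (T/G)·Σ L_i/J_i = (3460/79.7×10⁹)·(0.475/2.39×10^-7 + 0.421/1.41×10^-6 + 0.581/8.44×10^-6) = 0.1022 rad.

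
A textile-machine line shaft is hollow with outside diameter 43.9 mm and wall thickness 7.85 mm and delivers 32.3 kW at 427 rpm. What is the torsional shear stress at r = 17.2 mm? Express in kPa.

41100 kPa

ω = 2π·427/60 = 44.72 rad/s, so T = P/ω = 32.3×10³ / 44.72 = 722.3 N·m.
J = π(d_o⁴ − d_i⁴)/32 = π(0.0439⁴ − 0.0282⁴)/32 = 3.025×10^-7 m⁴.
Shear stress varies linearly with radius: τ = T·r/J = 722.3 × 0.0172 / 3.025×10^-7 = 4.107×10^7 Pa.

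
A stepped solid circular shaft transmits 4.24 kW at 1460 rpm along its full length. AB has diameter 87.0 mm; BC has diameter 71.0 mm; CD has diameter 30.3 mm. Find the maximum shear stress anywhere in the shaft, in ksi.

ω = 2π·1460/60 = 152.9 rad/s, so T = P/ω = 4.24×10³ / 152.9 = 27.73 N·m.
Under the same torque, τ_max = 16T/(πd³) is largest where d is smallest — segment CD (d = 30.3 mm).
τ_max = 16·27.73/(π·(0.0303)³) = 5.077×10^6 Pa.

0.736 ksi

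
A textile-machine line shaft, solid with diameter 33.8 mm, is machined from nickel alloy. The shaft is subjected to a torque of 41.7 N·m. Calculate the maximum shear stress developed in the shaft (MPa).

5.50 MPa

J = πd⁴/32 = π(0.0338)⁴/32 = 1.281×10^-7 m⁴.
τ_max = T·r/J = 41.70 × 0.0169 / 1.281×10^-7 = 5.500×10^6 Pa.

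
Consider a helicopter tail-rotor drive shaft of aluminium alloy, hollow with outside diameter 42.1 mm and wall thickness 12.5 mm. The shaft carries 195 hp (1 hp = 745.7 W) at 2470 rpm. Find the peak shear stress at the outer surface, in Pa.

ω = 2π·2470/60 = 258.7 rad/s, so T = P/ω = 195×745.7 / 258.7 = 562.2 N·m.
J = π(d_o⁴ − d_i⁴)/32 = π(0.0421⁴ − 0.0171⁴)/32 = 3.000×10^-7 m⁴.
τ_max = T·r/J = 562.2 × 0.0210 / 3.000×10^-7 = 3.944×10^7 Pa.

3.94e7 Pa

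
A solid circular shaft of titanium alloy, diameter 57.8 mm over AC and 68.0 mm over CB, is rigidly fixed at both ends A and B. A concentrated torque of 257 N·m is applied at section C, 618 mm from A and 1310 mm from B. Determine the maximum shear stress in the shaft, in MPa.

Compatibility: T_A·a/J_AC = T_B·b/J_CB with T_A + T_B = T₀.
J_AC = 1.10×10^-6 m⁴, J_CB = 2.10×10^-6 m⁴, so T_A = T₀·(J_AC/a)/((J_AC/a)+(J_CB/b)) = 135.0 N·m, T_B = 122.0 N·m.
τ in each portion: τ_AC = 3.56×10^6 Pa, τ_CB = 1.98×10^6 Pa; maximum is in AC.
τ_max = T_AC·r/J = 135.0·0.0289/1.10×10^-6 = 3.561×10^6 Pa.

3.56 MPa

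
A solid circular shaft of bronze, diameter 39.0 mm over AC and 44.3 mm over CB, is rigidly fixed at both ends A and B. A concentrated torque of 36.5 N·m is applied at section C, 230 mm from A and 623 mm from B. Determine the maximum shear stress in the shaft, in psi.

Compatibility: T_A·a/J_AC = T_B·b/J_CB with T_A + T_B = T₀.
J_AC = 2.27×10^-7 m⁴, J_CB = 3.78×10^-7 m⁴, so T_A = T₀·(J_AC/a)/((J_AC/a)+(J_CB/b)) = 22.61 N·m, T_B = 13.89 N·m.
τ in each portion: τ_AC = 1.94×10^6 Pa, τ_CB = 8.14×10^5 Pa; maximum is in AC.
τ_max = T_AC·r/J = 22.61·0.0195/2.27×10^-7 = 1.941×10^6 Pa.

282 psi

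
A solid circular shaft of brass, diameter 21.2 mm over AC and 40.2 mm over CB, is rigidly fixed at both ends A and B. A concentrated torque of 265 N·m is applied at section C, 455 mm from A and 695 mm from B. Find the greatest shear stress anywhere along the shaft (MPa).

18.6 MPa

Compatibility: T_A·a/J_AC = T_B·b/J_CB with T_A + T_B = T₀.
J_AC = 1.98×10^-8 m⁴, J_CB = 2.56×10^-7 m⁴, so T_A = T₀·(J_AC/a)/((J_AC/a)+(J_CB/b)) = 28.00 N·m, T_B = 237.0 N·m.
τ in each portion: τ_AC = 1.50×10^7 Pa, τ_CB = 1.86×10^7 Pa; maximum is in CB.
τ_max = T_CB·r/J = 237.0·0.0201/2.56×10^-7 = 1.858×10^7 Pa.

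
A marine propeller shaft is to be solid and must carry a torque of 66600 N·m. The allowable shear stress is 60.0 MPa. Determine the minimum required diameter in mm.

For a solid shaft τ_max = 16T/(πd³), so d = (16T/(π τ_allow))^(1/3) = (16·66600/(π·6.00×10^7))^(1/3) = 0.1781 m.

178 mm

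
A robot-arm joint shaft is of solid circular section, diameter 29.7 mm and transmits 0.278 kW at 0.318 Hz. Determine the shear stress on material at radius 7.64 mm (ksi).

2.02 ksi

ω = 2π·0.318 = 1.998 rad/s, so T = P/ω = 0.278×10³ / 1.998 = 139.1 N·m.
J = πd⁴/32 = π(0.0297)⁴/32 = 7.639×10^-8 m⁴.
Shear stress varies linearly with radius: τ = T·r/J = 139.1 × 0.00764 / 7.639×10^-8 = 1.392×10^7 Pa.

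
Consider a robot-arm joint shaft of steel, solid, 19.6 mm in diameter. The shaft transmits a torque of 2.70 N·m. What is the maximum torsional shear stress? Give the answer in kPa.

J = πd⁴/32 = π(0.0196)⁴/32 = 1.449×10^-8 m⁴.
τ_max = T·r/J = 2.700 × 0.00980 / 1.449×10^-8 = 1.826×10^6 Pa.

1830 kPa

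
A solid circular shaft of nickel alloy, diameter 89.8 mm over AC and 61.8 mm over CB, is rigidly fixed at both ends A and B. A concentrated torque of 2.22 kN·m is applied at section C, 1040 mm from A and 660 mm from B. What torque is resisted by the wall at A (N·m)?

Compatibility: T_A·a/J_AC = T_B·b/J_CB with T_A + T_B = T₀.
J_AC = 6.38×10^-6 m⁴, J_CB = 1.43×10^-6 m⁴, so T_A = T₀·(J_AC/a)/((J_AC/a)+(J_CB/b)) = 1640 N·m, T_B = 579.8 N·m.

1640 N·m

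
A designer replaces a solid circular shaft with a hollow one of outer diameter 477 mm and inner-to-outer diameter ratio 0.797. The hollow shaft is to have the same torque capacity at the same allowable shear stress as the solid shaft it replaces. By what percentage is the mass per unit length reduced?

Equal τ_max and T ⇒ the solid shaft needs d_s³ = d_o³(1−k⁴), so d_s = 477·(1−0.797⁴)^(1/3) = 401.5 mm.
Area ratio A_h/A_s = d_o²(1−k²)/d_s² = (1−k²)/(1−k⁴)^(2/3) = 0.5148.
Mass saving = 1 − 0.5148 = 48.5 %.

48.5 %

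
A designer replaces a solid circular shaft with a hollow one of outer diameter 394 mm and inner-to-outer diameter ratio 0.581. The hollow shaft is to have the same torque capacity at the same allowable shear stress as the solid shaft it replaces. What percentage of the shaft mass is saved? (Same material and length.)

Equal τ_max and T ⇒ the solid shaft needs d_s³ = d_o³(1−k⁴), so d_s = 394·(1−0.581⁴)^(1/3) = 378.4 mm.
Area ratio A_h/A_s = d_o²(1−k²)/d_s² = (1−k²)/(1−k⁴)^(2/3) = 0.7181.
Mass saving = 1 − 0.7181 = 28.2 %.

28.2 %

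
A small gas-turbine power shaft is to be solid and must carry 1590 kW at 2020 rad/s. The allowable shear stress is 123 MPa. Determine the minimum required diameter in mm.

31.9 mm

ω = 2020 rad/s, so T = P/ω = 1590×10³ / 2020 = 787.1 N·m.
For a solid shaft τ_max = 16T/(πd³), so d = (16T/(π τ_allow))^(1/3) = (16·787.1/(π·1.23×10^8))^(1/3) = 0.03194 m.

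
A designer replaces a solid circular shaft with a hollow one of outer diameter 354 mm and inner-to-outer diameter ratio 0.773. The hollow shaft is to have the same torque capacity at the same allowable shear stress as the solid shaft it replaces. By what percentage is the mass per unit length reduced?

46.0 %

Equal τ_max and T ⇒ the solid shaft needs d_s³ = d_o³(1−k⁴), so d_s = 354·(1−0.773⁴)^(1/3) = 305.5 mm.
Area ratio A_h/A_s = d_o²(1−k²)/d_s² = (1−k²)/(1−k⁴)^(2/3) = 0.5403.
Mass saving = 1 − 0.5403 = 46.0 %.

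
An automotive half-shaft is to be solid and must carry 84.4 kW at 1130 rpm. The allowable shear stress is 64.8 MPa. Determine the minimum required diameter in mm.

38.3 mm

ω = 2π·1130/60 = 118.3 rad/s, so T = P/ω = 84.4×10³ / 118.3 = 713.2 N·m.
For a solid shaft τ_max = 16T/(πd³), so d = (16T/(π τ_allow))^(1/3) = (16·713.2/(π·6.48×10^7))^(1/3) = 0.03827 m.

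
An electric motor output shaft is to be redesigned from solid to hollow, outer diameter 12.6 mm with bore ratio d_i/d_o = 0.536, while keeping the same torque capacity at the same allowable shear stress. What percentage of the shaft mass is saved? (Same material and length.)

Equal τ_max and T ⇒ the solid shaft needs d_s³ = d_o³(1−k⁴), so d_s = 12.6·(1−0.536⁴)^(1/3) = 12.24 mm.
Area ratio A_h/A_s = d_o²(1−k²)/d_s² = (1−k²)/(1−k⁴)^(2/3) = 0.7548.
Mass saving = 1 − 0.7548 = 24.5 %.

24.5 %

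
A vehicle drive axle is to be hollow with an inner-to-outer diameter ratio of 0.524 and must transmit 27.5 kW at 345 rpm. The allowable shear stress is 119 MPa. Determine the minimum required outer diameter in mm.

ω = 2π·345/60 = 36.13 rad/s, so T = P/ω = 27.5×10³ / 36.13 = 761.2 N·m.
For a hollow shaft with d_i/d_o = 0.524: τ_max = 16T/(π d_o³ (1−k⁴)), so d_o = [16T/(π τ_allow (1−k⁴))]^(1/3) = [16·761.2/(π·1.19×10^8·0.9246)]^(1/3) = 0.03278 m.

32.8 mm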